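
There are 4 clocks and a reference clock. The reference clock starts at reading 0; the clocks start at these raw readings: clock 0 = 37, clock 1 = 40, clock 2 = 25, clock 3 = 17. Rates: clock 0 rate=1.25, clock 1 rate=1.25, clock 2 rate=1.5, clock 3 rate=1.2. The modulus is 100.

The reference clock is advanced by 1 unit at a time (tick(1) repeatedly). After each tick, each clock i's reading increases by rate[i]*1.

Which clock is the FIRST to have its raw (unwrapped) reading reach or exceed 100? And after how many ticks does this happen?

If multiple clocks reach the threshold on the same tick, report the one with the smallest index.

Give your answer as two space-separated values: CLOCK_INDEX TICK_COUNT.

Answer: 1 48

Derivation:
clock 0: start=37, rate=1.25, needs 100-37 = 63; ticks = ceil(63/1.25) = ceil(50.4000) = 51; reading at tick 51 = 37 + 1.25*51 = 100.7500
clock 1: start=40, rate=1.25, needs 100-40 = 60; ticks = ceil(60/1.25) = ceil(48.0000) = 48; reading at tick 48 = 40 + 1.25*48 = 100.0000
clock 2: start=25, rate=1.5, needs 100-25 = 75; ticks = ceil(75/1.5) = ceil(50.0000) = 50; reading at tick 50 = 25 + 1.5*50 = 100.0000
clock 3: start=17, rate=1.2, needs 100-17 = 83; ticks = ceil(83/1.2) = ceil(69.1667) = 70; reading at tick 70 = 17 + 1.2*70 = 101.0000
Minimum tick count = 48; winners = [1]; smallest index = 1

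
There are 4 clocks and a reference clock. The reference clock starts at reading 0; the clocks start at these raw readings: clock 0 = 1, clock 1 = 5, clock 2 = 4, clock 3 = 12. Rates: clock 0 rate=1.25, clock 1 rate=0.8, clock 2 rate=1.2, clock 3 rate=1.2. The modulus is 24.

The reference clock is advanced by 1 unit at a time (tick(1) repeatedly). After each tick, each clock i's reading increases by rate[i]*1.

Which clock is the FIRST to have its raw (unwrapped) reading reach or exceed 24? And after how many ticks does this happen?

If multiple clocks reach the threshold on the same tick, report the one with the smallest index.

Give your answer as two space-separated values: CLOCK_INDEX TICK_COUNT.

clock 0: start=1, rate=1.25, needs 24-1 = 23; ticks = ceil(23/1.25) = ceil(18.4000) = 19; reading at tick 19 = 1 + 1.25*19 = 24.7500
clock 1: start=5, rate=0.8, needs 24-5 = 19; ticks = ceil(19/0.8) = ceil(23.7500) = 24; reading at tick 24 = 5 + 0.8*24 = 24.2000
clock 2: start=4, rate=1.2, needs 24-4 = 20; ticks = ceil(20/1.2) = ceil(16.6667) = 17; reading at tick 17 = 4 + 1.2*17 = 24.4000
clock 3: start=12, rate=1.2, needs 24-12 = 12; ticks = ceil(12/1.2) = ceil(10.0000) = 10; reading at tick 10 = 12 + 1.2*10 = 24.0000
Minimum tick count = 10; winners = [3]; smallest index = 3

Answer: 3 10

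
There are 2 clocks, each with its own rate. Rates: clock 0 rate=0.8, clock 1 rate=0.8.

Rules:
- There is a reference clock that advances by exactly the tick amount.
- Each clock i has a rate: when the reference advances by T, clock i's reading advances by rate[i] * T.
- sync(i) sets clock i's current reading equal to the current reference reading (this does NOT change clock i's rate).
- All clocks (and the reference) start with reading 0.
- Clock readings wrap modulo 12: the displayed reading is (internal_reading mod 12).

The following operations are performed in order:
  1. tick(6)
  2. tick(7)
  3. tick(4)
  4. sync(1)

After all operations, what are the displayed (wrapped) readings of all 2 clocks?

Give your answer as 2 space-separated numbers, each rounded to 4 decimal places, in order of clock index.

Answer: 1.6000 5.0000

Derivation:
After op 1 tick(6): ref=6.0000 raw=[4.8000 4.8000]
After op 2 tick(7): ref=13.0000 raw=[10.4000 10.4000]
After op 3 tick(4): ref=17.0000 raw=[13.6000 13.6000]
After op 4 sync(1): ref=17.0000 raw=[13.6000 17.0000]
Wrap final raw readings (mod 12): 13.6000 mod 12 = 1.6000; 17.0000 mod 12 = 5.0000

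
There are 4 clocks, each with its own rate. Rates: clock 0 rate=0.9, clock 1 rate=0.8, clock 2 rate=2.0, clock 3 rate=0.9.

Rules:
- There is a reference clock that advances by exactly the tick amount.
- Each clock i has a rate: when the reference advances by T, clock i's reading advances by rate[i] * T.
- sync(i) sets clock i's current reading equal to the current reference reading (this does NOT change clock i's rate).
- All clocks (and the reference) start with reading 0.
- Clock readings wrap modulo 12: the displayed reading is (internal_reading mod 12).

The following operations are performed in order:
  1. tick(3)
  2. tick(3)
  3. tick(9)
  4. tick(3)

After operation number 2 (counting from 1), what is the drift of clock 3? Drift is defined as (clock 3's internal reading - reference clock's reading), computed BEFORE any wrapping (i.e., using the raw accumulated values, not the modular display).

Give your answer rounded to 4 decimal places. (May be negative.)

After op 1 tick(3): ref=3.0000 raw=[2.7000 2.4000 6.0000 2.7000]
After op 2 tick(3): ref=6.0000 raw=[5.4000 4.8000 12.0000 5.4000]
Drift of clock 3 after op 2: 5.4000 - 6.0000 = -0.6000

Answer: -0.6000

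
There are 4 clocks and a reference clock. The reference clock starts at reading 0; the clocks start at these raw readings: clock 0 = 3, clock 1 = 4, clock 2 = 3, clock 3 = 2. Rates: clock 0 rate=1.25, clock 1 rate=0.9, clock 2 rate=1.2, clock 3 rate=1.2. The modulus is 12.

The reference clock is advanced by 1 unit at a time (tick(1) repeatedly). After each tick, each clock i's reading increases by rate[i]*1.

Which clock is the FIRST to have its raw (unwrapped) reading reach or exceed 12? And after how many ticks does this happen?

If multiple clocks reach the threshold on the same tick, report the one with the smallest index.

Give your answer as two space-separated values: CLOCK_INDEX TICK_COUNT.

clock 0: start=3, rate=1.25, needs 12-3 = 9; ticks = ceil(9/1.25) = ceil(7.2000) = 8; reading at tick 8 = 3 + 1.25*8 = 13.0000
clock 1: start=4, rate=0.9, needs 12-4 = 8; ticks = ceil(8/0.9) = ceil(8.8889) = 9; reading at tick 9 = 4 + 0.9*9 = 12.1000
clock 2: start=3, rate=1.2, needs 12-3 = 9; ticks = ceil(9/1.2) = ceil(7.5000) = 8; reading at tick 8 = 3 + 1.2*8 = 12.6000
clock 3: start=2, rate=1.2, needs 12-2 = 10; ticks = ceil(10/1.2) = ceil(8.3333) = 9; reading at tick 9 = 2 + 1.2*9 = 12.8000
Minimum tick count = 8; winners = [0, 2]; smallest index = 0

Answer: 0 8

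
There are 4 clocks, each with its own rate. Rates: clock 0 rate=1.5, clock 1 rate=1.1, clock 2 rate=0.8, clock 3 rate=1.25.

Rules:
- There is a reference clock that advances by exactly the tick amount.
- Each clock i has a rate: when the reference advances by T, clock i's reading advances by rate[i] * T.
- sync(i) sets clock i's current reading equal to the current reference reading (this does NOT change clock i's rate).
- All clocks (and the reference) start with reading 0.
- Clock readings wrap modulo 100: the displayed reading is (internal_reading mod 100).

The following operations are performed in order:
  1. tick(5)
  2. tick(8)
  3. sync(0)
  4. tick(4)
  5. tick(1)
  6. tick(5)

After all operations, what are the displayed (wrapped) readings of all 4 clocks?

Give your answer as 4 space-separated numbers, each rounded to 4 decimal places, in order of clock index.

Answer: 28.0000 25.3000 18.4000 28.7500

Derivation:
After op 1 tick(5): ref=5.0000 raw=[7.5000 5.5000 4.0000 6.2500]
After op 2 tick(8): ref=13.0000 raw=[19.5000 14.3000 10.4000 16.2500]
After op 3 sync(0): ref=13.0000 raw=[13.0000 14.3000 10.4000 16.2500]
After op 4 tick(4): ref=17.0000 raw=[19.0000 18.7000 13.6000 21.2500]
After op 5 tick(1): ref=18.0000 raw=[20.5000 19.8000 14.4000 22.5000]
After op 6 tick(5): ref=23.0000 raw=[28.0000 25.3000 18.4000 28.7500]
Wrap final raw readings (mod 100): 28.0000 mod 100 = 28.0000; 25.3000 mod 100 = 25.3000; 18.4000 mod 100 = 18.4000; 28.7500 mod 100 = 28.7500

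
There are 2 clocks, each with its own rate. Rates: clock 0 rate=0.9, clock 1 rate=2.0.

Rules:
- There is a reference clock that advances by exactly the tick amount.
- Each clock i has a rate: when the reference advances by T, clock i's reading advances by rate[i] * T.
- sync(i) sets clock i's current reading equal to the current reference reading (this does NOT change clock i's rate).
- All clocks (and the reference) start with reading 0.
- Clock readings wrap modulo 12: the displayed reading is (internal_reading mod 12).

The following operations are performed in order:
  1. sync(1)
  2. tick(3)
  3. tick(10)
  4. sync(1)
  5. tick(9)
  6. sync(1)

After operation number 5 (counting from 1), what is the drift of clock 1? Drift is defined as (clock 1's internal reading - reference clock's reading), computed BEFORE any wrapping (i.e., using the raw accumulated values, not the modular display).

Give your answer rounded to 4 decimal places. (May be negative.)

Answer: 9.0000

Derivation:
After op 1 sync(1): ref=0.0000 raw=[0.0000 0.0000]
After op 2 tick(3): ref=3.0000 raw=[2.7000 6.0000]
After op 3 tick(10): ref=13.0000 raw=[11.7000 26.0000]
After op 4 sync(1): ref=13.0000 raw=[11.7000 13.0000]
After op 5 tick(9): ref=22.0000 raw=[19.8000 31.0000]
Drift of clock 1 after op 5: 31.0000 - 22.0000 = 9.0000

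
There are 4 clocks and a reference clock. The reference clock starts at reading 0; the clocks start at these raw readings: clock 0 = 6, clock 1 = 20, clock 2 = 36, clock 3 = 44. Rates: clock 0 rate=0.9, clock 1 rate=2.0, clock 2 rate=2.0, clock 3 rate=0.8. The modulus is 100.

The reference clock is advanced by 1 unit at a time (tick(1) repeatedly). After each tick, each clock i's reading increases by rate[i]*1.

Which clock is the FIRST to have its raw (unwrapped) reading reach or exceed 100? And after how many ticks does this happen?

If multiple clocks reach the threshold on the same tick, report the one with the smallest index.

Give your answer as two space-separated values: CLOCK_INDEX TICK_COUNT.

clock 0: start=6, rate=0.9, needs 100-6 = 94; ticks = ceil(94/0.9) = ceil(104.4444) = 105; reading at tick 105 = 6 + 0.9*105 = 100.5000
clock 1: start=20, rate=2.0, needs 100-20 = 80; ticks = ceil(80/2.0) = ceil(40.0000) = 40; reading at tick 40 = 20 + 2.0*40 = 100.0000
clock 2: start=36, rate=2.0, needs 100-36 = 64; ticks = ceil(64/2.0) = ceil(32.0000) = 32; reading at tick 32 = 36 + 2.0*32 = 100.0000
clock 3: start=44, rate=0.8, needs 100-44 = 56; ticks = ceil(56/0.8) = ceil(70.0000) = 70; reading at tick 70 = 44 + 0.8*70 = 100.0000
Minimum tick count = 32; winners = [2]; smallest index = 2

Answer: 2 32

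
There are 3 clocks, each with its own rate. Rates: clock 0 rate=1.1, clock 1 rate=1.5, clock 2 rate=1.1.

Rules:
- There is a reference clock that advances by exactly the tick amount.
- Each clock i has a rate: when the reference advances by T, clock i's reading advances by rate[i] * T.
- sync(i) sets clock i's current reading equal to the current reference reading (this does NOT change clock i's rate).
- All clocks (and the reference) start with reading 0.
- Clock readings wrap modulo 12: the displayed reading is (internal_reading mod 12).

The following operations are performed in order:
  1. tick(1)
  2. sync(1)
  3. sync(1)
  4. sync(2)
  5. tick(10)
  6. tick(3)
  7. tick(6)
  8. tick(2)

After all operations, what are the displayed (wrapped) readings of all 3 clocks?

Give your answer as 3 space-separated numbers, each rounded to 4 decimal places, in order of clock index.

After op 1 tick(1): ref=1.0000 raw=[1.1000 1.5000 1.1000]
After op 2 sync(1): ref=1.0000 raw=[1.1000 1.0000 1.1000]
After op 3 sync(1): ref=1.0000 raw=[1.1000 1.0000 1.1000]
After op 4 sync(2): ref=1.0000 raw=[1.1000 1.0000 1.0000]
After op 5 tick(10): ref=11.0000 raw=[12.1000 16.0000 12.0000]
After op 6 tick(3): ref=14.0000 raw=[15.4000 20.5000 15.3000]
After op 7 tick(6): ref=20.0000 raw=[22.0000 29.5000 21.9000]
After op 8 tick(2): ref=22.0000 raw=[24.2000 32.5000 24.1000]
Wrap final raw readings (mod 12): 24.2000 mod 12 = 0.2000; 32.5000 mod 12 = 8.5000; 24.1000 mod 12 = 0.1000

Answer: 0.2000 8.5000 0.1000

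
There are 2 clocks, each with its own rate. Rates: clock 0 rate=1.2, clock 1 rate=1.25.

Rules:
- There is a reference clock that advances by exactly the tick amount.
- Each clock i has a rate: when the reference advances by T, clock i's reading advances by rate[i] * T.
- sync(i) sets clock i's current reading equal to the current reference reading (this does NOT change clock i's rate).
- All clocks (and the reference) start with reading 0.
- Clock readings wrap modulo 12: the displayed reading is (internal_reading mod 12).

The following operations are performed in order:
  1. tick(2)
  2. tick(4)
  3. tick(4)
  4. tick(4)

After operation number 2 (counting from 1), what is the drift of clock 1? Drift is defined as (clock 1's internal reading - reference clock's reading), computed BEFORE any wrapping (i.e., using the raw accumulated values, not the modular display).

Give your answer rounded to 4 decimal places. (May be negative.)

After op 1 tick(2): ref=2.0000 raw=[2.4000 2.5000]
After op 2 tick(4): ref=6.0000 raw=[7.2000 7.5000]
Drift of clock 1 after op 2: 7.5000 - 6.0000 = 1.5000

Answer: 1.5000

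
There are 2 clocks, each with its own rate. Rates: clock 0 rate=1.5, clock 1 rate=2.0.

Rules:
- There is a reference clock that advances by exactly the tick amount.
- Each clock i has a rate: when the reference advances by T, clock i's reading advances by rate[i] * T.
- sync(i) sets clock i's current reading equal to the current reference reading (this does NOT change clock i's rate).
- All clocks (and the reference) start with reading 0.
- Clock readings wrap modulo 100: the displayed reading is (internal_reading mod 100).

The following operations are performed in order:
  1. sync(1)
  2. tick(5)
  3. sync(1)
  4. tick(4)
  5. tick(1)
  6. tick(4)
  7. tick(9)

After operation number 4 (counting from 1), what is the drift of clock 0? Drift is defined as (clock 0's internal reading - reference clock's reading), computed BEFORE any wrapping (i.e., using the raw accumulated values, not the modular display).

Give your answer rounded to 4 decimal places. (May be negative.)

Answer: 4.5000

Derivation:
After op 1 sync(1): ref=0.0000 raw=[0.0000 0.0000]
After op 2 tick(5): ref=5.0000 raw=[7.5000 10.0000]
After op 3 sync(1): ref=5.0000 raw=[7.5000 5.0000]
After op 4 tick(4): ref=9.0000 raw=[13.5000 13.0000]
Drift of clock 0 after op 4: 13.5000 - 9.0000 = 4.5000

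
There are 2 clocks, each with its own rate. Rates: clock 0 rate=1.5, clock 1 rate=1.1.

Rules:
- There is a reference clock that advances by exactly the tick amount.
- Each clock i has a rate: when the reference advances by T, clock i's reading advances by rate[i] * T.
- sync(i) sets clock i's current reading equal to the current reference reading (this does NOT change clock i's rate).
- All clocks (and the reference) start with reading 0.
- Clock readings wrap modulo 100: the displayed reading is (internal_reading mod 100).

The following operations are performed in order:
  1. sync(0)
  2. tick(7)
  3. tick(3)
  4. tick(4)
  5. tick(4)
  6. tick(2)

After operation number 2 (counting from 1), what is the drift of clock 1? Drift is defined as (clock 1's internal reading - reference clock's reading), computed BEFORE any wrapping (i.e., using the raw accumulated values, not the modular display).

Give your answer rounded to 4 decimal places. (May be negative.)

After op 1 sync(0): ref=0.0000 raw=[0.0000 0.0000]
After op 2 tick(7): ref=7.0000 raw=[10.5000 7.7000]
Drift of clock 1 after op 2: 7.7000 - 7.0000 = 0.7000

Answer: 0.7000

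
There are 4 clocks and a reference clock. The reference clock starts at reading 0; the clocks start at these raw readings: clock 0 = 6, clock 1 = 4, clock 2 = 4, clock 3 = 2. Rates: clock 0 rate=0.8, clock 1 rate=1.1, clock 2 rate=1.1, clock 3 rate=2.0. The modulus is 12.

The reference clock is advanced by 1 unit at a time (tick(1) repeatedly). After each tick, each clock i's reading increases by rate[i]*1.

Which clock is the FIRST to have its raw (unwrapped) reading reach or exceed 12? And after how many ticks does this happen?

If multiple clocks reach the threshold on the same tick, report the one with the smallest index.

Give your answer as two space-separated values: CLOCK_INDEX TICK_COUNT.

Answer: 3 5

Derivation:
clock 0: start=6, rate=0.8, needs 12-6 = 6; ticks = ceil(6/0.8) = ceil(7.5000) = 8; reading at tick 8 = 6 + 0.8*8 = 12.4000
clock 1: start=4, rate=1.1, needs 12-4 = 8; ticks = ceil(8/1.1) = ceil(7.2727) = 8; reading at tick 8 = 4 + 1.1*8 = 12.8000
clock 2: start=4, rate=1.1, needs 12-4 = 8; ticks = ceil(8/1.1) = ceil(7.2727) = 8; reading at tick 8 = 4 + 1.1*8 = 12.8000
clock 3: start=2, rate=2.0, needs 12-2 = 10; ticks = ceil(10/2.0) = ceil(5.0000) = 5; reading at tick 5 = 2 + 2.0*5 = 12.0000
Minimum tick count = 5; winners = [3]; smallest index = 3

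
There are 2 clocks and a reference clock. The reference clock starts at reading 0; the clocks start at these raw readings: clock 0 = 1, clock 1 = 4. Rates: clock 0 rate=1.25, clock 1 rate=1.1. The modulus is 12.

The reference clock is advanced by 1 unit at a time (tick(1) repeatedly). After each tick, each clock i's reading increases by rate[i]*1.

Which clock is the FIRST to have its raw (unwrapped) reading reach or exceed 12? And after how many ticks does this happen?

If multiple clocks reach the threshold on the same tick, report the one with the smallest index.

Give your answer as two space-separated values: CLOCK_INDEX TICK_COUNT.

Answer: 1 8

Derivation:
clock 0: start=1, rate=1.25, needs 12-1 = 11; ticks = ceil(11/1.25) = ceil(8.8000) = 9; reading at tick 9 = 1 + 1.25*9 = 12.2500
clock 1: start=4, rate=1.1, needs 12-4 = 8; ticks = ceil(8/1.1) = ceil(7.2727) = 8; reading at tick 8 = 4 + 1.1*8 = 12.8000
Minimum tick count = 8; winners = [1]; smallest index = 1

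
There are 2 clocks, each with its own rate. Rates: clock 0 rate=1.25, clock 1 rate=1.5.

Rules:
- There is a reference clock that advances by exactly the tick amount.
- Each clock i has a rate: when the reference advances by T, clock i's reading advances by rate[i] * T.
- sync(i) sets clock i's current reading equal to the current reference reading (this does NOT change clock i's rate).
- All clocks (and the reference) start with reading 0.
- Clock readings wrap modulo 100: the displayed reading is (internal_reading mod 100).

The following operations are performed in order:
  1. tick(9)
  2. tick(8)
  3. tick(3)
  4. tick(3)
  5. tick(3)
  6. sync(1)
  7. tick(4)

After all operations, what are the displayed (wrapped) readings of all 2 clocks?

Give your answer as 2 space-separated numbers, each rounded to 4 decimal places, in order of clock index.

After op 1 tick(9): ref=9.0000 raw=[11.2500 13.5000]
After op 2 tick(8): ref=17.0000 raw=[21.2500 25.5000]
After op 3 tick(3): ref=20.0000 raw=[25.0000 30.0000]
After op 4 tick(3): ref=23.0000 raw=[28.7500 34.5000]
After op 5 tick(3): ref=26.0000 raw=[32.5000 39.0000]
After op 6 sync(1): ref=26.0000 raw=[32.5000 26.0000]
After op 7 tick(4): ref=30.0000 raw=[37.5000 32.0000]
Wrap final raw readings (mod 100): 37.5000 mod 100 = 37.5000; 32.0000 mod 100 = 32.0000

Answer: 37.5000 32.0000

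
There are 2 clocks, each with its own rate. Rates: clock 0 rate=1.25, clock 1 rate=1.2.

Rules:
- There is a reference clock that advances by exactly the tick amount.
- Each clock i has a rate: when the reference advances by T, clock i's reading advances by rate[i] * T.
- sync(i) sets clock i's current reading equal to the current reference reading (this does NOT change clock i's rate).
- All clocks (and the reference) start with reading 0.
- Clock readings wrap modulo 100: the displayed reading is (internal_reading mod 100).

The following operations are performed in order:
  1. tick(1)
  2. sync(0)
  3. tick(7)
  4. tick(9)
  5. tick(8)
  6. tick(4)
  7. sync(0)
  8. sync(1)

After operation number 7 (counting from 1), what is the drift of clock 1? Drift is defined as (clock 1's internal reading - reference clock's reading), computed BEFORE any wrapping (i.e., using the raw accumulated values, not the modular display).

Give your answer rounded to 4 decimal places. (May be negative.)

Answer: 5.8000

Derivation:
After op 1 tick(1): ref=1.0000 raw=[1.2500 1.2000]
After op 2 sync(0): ref=1.0000 raw=[1.0000 1.2000]
After op 3 tick(7): ref=8.0000 raw=[9.7500 9.6000]
After op 4 tick(9): ref=17.0000 raw=[21.0000 20.4000]
After op 5 tick(8): ref=25.0000 raw=[31.0000 30.0000]
After op 6 tick(4): ref=29.0000 raw=[36.0000 34.8000]
After op 7 sync(0): ref=29.0000 raw=[29.0000 34.8000]
Drift of clock 1 after op 7: 34.8000 - 29.0000 = 5.8000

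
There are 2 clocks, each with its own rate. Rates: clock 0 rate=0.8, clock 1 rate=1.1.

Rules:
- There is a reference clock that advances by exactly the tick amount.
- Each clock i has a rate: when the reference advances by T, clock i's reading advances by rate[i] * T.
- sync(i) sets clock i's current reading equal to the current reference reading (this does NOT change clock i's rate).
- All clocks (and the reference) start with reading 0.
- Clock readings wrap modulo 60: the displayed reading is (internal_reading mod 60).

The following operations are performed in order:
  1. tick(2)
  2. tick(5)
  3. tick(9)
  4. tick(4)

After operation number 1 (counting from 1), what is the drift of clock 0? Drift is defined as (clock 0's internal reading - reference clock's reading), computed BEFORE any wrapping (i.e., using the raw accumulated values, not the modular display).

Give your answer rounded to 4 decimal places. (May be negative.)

After op 1 tick(2): ref=2.0000 raw=[1.6000 2.2000]
Drift of clock 0 after op 1: 1.6000 - 2.0000 = -0.4000

Answer: -0.4000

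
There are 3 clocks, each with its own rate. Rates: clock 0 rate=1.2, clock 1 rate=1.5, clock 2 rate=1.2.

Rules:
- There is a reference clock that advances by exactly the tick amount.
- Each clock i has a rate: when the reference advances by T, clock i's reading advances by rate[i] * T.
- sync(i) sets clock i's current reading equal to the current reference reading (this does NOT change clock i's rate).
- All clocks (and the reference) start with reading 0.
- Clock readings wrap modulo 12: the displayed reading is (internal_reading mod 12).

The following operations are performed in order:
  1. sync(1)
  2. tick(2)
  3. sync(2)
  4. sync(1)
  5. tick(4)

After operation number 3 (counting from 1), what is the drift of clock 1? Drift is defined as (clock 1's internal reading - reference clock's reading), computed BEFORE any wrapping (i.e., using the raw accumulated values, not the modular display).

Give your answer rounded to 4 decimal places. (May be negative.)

After op 1 sync(1): ref=0.0000 raw=[0.0000 0.0000 0.0000]
After op 2 tick(2): ref=2.0000 raw=[2.4000 3.0000 2.4000]
After op 3 sync(2): ref=2.0000 raw=[2.4000 3.0000 2.0000]
Drift of clock 1 after op 3: 3.0000 - 2.0000 = 1.0000

Answer: 1.0000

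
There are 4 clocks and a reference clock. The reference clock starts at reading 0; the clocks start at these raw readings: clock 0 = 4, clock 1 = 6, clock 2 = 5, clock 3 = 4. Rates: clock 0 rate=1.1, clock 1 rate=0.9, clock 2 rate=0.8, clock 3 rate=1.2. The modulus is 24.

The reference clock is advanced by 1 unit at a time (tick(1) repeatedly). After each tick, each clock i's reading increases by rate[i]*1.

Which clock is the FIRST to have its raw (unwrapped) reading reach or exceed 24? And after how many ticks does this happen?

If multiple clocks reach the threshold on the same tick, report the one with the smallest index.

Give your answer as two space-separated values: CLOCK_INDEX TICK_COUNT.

clock 0: start=4, rate=1.1, needs 24-4 = 20; ticks = ceil(20/1.1) = ceil(18.1818) = 19; reading at tick 19 = 4 + 1.1*19 = 24.9000
clock 1: start=6, rate=0.9, needs 24-6 = 18; ticks = ceil(18/0.9) = ceil(20.0000) = 20; reading at tick 20 = 6 + 0.9*20 = 24.0000
clock 2: start=5, rate=0.8, needs 24-5 = 19; ticks = ceil(19/0.8) = ceil(23.7500) = 24; reading at tick 24 = 5 + 0.8*24 = 24.2000
clock 3: start=4, rate=1.2, needs 24-4 = 20; ticks = ceil(20/1.2) = ceil(16.6667) = 17; reading at tick 17 = 4 + 1.2*17 = 24.4000
Minimum tick count = 17; winners = [3]; smallest index = 3

Answer: 3 17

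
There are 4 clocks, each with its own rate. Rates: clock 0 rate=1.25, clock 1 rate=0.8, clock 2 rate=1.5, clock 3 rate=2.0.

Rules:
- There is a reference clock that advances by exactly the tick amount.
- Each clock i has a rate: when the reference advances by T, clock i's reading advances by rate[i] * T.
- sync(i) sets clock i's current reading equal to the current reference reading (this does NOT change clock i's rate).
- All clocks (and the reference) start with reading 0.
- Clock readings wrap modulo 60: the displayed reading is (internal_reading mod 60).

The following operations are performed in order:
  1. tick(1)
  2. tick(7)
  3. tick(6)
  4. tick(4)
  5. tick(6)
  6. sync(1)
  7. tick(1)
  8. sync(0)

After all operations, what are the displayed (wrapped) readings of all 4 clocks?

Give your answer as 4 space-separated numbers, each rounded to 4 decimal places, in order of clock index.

After op 1 tick(1): ref=1.0000 raw=[1.2500 0.8000 1.5000 2.0000]
After op 2 tick(7): ref=8.0000 raw=[10.0000 6.4000 12.0000 16.0000]
After op 3 tick(6): ref=14.0000 raw=[17.5000 11.2000 21.0000 28.0000]
After op 4 tick(4): ref=18.0000 raw=[22.5000 14.4000 27.0000 36.0000]
After op 5 tick(6): ref=24.0000 raw=[30.0000 19.2000 36.0000 48.0000]
After op 6 sync(1): ref=24.0000 raw=[30.0000 24.0000 36.0000 48.0000]
After op 7 tick(1): ref=25.0000 raw=[31.2500 24.8000 37.5000 50.0000]
After op 8 sync(0): ref=25.0000 raw=[25.0000 24.8000 37.5000 50.0000]
Wrap final raw readings (mod 60): 25.0000 mod 60 = 25.0000; 24.8000 mod 60 = 24.8000; 37.5000 mod 60 = 37.5000; 50.0000 mod 60 = 50.0000

Answer: 25.0000 24.8000 37.5000 50.0000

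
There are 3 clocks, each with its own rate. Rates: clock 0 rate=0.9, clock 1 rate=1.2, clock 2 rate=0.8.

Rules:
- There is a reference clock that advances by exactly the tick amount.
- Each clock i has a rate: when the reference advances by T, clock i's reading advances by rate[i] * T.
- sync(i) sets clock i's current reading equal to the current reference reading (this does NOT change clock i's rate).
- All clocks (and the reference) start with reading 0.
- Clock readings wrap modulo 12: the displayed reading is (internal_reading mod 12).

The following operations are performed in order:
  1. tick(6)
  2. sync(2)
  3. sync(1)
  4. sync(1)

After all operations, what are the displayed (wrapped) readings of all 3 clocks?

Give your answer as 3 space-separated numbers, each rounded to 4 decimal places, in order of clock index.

Answer: 5.4000 6.0000 6.0000

Derivation:
After op 1 tick(6): ref=6.0000 raw=[5.4000 7.2000 4.8000]
After op 2 sync(2): ref=6.0000 raw=[5.4000 7.2000 6.0000]
After op 3 sync(1): ref=6.0000 raw=[5.4000 6.0000 6.0000]
After op 4 sync(1): ref=6.0000 raw=[5.4000 6.0000 6.0000]
Wrap final raw readings (mod 12): 5.4000 mod 12 = 5.4000; 6.0000 mod 12 = 6.0000; 6.0000 mod 12 = 6.0000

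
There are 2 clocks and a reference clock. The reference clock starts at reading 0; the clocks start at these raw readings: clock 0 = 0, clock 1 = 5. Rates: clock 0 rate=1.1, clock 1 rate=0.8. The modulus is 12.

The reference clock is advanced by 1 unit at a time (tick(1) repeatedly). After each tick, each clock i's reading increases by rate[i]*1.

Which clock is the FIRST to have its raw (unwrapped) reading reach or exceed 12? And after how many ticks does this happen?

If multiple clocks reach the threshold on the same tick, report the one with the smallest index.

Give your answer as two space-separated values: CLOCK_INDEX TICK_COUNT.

Answer: 1 9

Derivation:
clock 0: start=0, rate=1.1, needs 12-0 = 12; ticks = ceil(12/1.1) = ceil(10.9091) = 11; reading at tick 11 = 0 + 1.1*11 = 12.1000
clock 1: start=5, rate=0.8, needs 12-5 = 7; ticks = ceil(7/0.8) = ceil(8.7500) = 9; reading at tick 9 = 5 + 0.8*9 = 12.2000
Minimum tick count = 9; winners = [1]; smallest index = 1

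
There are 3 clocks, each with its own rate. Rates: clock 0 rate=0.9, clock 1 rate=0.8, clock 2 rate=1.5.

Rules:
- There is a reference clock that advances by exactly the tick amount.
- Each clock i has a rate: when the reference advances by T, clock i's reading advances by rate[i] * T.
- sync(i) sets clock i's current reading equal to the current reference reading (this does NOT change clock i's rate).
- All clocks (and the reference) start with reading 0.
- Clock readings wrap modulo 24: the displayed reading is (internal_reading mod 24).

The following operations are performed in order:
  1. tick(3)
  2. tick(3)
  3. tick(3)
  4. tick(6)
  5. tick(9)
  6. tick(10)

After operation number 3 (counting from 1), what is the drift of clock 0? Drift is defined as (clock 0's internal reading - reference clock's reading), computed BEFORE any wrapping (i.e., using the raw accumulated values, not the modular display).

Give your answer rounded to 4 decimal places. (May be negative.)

After op 1 tick(3): ref=3.0000 raw=[2.7000 2.4000 4.5000]
After op 2 tick(3): ref=6.0000 raw=[5.4000 4.8000 9.0000]
After op 3 tick(3): ref=9.0000 raw=[8.1000 7.2000 13.5000]
Drift of clock 0 after op 3: 8.1000 - 9.0000 = -0.9000

Answer: -0.9000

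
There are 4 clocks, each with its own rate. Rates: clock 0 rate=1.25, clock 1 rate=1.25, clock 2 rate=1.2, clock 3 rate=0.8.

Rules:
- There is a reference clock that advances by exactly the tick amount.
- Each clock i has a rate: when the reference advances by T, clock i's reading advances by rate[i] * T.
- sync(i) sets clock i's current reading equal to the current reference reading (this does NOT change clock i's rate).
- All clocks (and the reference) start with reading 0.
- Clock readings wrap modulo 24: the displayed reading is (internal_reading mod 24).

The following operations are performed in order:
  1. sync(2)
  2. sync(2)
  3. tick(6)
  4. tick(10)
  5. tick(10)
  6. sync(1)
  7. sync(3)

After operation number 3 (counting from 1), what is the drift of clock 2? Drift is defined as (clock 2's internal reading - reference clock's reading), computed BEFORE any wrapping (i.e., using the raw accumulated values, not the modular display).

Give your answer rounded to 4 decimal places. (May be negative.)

Answer: 1.2000

Derivation:
After op 1 sync(2): ref=0.0000 raw=[0.0000 0.0000 0.0000 0.0000]
After op 2 sync(2): ref=0.0000 raw=[0.0000 0.0000 0.0000 0.0000]
After op 3 tick(6): ref=6.0000 raw=[7.5000 7.5000 7.2000 4.8000]
Drift of clock 2 after op 3: 7.2000 - 6.0000 = 1.2000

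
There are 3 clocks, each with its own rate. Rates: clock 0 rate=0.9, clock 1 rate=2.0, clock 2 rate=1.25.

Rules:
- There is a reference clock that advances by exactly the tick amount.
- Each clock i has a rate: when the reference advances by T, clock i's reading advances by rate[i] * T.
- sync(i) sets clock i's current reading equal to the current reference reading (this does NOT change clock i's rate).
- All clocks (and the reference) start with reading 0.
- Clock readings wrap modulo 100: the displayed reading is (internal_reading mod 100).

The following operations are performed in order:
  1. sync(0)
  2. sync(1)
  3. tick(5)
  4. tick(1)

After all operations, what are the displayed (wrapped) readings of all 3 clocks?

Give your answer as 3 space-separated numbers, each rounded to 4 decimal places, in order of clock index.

After op 1 sync(0): ref=0.0000 raw=[0.0000 0.0000 0.0000]
After op 2 sync(1): ref=0.0000 raw=[0.0000 0.0000 0.0000]
After op 3 tick(5): ref=5.0000 raw=[4.5000 10.0000 6.2500]
After op 4 tick(1): ref=6.0000 raw=[5.4000 12.0000 7.5000]
Wrap final raw readings (mod 100): 5.4000 mod 100 = 5.4000; 12.0000 mod 100 = 12.0000; 7.5000 mod 100 = 7.5000

Answer: 5.4000 12.0000 7.5000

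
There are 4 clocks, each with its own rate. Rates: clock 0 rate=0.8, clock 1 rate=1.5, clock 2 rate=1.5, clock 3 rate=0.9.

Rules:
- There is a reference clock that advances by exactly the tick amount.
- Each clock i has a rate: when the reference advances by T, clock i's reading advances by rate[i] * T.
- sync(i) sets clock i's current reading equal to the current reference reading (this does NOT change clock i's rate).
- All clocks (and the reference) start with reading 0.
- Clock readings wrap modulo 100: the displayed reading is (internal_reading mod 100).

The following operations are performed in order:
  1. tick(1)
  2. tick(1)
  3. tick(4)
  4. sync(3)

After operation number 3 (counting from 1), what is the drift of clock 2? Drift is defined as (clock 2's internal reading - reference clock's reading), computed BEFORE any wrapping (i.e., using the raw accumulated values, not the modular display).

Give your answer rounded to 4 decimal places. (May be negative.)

After op 1 tick(1): ref=1.0000 raw=[0.8000 1.5000 1.5000 0.9000]
After op 2 tick(1): ref=2.0000 raw=[1.6000 3.0000 3.0000 1.8000]
After op 3 tick(4): ref=6.0000 raw=[4.8000 9.0000 9.0000 5.4000]
Drift of clock 2 after op 3: 9.0000 - 6.0000 = 3.0000

Answer: 3.0000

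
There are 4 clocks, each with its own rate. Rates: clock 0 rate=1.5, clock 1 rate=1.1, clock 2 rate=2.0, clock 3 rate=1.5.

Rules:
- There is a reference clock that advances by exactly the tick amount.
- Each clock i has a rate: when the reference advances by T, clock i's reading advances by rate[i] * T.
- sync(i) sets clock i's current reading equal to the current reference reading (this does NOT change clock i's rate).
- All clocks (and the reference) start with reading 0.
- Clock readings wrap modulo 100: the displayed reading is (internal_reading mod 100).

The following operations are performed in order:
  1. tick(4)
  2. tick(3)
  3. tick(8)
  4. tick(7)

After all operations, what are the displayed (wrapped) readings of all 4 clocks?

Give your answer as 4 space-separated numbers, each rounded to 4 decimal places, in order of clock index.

Answer: 33.0000 24.2000 44.0000 33.0000

Derivation:
After op 1 tick(4): ref=4.0000 raw=[6.0000 4.4000 8.0000 6.0000]
After op 2 tick(3): ref=7.0000 raw=[10.5000 7.7000 14.0000 10.5000]
After op 3 tick(8): ref=15.0000 raw=[22.5000 16.5000 30.0000 22.5000]
After op 4 tick(7): ref=22.0000 raw=[33.0000 24.2000 44.0000 33.0000]
Wrap final raw readings (mod 100): 33.0000 mod 100 = 33.0000; 24.2000 mod 100 = 24.2000; 44.0000 mod 100 = 44.0000; 33.0000 mod 100 = 33.0000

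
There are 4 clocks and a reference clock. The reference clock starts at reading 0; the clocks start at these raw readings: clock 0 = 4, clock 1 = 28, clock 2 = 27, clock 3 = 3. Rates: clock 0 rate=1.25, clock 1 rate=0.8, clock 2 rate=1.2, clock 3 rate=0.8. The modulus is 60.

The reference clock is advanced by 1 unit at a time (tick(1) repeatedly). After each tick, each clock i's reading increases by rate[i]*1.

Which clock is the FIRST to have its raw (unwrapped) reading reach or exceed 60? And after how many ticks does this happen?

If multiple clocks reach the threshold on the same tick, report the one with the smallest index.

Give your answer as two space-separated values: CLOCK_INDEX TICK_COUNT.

clock 0: start=4, rate=1.25, needs 60-4 = 56; ticks = ceil(56/1.25) = ceil(44.8000) = 45; reading at tick 45 = 4 + 1.25*45 = 60.2500
clock 1: start=28, rate=0.8, needs 60-28 = 32; ticks = ceil(32/0.8) = ceil(40.0000) = 40; reading at tick 40 = 28 + 0.8*40 = 60.0000
clock 2: start=27, rate=1.2, needs 60-27 = 33; ticks = ceil(33/1.2) = ceil(27.5000) = 28; reading at tick 28 = 27 + 1.2*28 = 60.6000
clock 3: start=3, rate=0.8, needs 60-3 = 57; ticks = ceil(57/0.8) = ceil(71.2500) = 72; reading at tick 72 = 3 + 0.8*72 = 60.6000
Minimum tick count = 28; winners = [2]; smallest index = 2

Answer: 2 28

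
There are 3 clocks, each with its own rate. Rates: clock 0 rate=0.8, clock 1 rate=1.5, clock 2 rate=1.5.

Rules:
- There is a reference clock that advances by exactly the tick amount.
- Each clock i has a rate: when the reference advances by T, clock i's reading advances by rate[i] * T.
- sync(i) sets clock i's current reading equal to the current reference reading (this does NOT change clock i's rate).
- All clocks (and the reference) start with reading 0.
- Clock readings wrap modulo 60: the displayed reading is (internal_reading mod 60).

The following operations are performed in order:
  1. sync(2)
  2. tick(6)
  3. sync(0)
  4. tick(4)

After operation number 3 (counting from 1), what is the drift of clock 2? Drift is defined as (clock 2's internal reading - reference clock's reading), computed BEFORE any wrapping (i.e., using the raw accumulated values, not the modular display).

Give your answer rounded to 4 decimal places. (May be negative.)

After op 1 sync(2): ref=0.0000 raw=[0.0000 0.0000 0.0000]
After op 2 tick(6): ref=6.0000 raw=[4.8000 9.0000 9.0000]
After op 3 sync(0): ref=6.0000 raw=[6.0000 9.0000 9.0000]
Drift of clock 2 after op 3: 9.0000 - 6.0000 = 3.0000

Answer: 3.0000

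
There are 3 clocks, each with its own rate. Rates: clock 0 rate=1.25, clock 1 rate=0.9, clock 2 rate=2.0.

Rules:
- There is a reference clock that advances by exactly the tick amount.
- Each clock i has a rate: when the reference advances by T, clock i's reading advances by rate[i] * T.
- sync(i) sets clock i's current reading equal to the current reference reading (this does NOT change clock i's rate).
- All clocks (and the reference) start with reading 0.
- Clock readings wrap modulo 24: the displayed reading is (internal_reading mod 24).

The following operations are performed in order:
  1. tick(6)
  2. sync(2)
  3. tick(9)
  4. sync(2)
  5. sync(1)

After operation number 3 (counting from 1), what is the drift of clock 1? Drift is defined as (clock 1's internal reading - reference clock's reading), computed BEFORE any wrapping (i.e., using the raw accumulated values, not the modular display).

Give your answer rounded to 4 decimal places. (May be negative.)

Answer: -1.5000

Derivation:
After op 1 tick(6): ref=6.0000 raw=[7.5000 5.4000 12.0000]
After op 2 sync(2): ref=6.0000 raw=[7.5000 5.4000 6.0000]
After op 3 tick(9): ref=15.0000 raw=[18.7500 13.5000 24.0000]
Drift of clock 1 after op 3: 13.5000 - 15.0000 = -1.5000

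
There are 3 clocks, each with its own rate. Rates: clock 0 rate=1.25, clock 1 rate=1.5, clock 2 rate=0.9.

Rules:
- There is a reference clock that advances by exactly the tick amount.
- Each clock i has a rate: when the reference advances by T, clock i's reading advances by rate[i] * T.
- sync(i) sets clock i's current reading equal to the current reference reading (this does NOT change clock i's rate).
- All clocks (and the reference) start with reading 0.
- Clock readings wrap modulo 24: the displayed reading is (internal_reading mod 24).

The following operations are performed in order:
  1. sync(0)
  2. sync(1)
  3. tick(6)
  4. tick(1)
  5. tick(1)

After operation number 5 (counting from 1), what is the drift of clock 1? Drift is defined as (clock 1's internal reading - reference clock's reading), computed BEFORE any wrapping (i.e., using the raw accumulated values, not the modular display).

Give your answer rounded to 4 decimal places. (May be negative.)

After op 1 sync(0): ref=0.0000 raw=[0.0000 0.0000 0.0000]
After op 2 sync(1): ref=0.0000 raw=[0.0000 0.0000 0.0000]
After op 3 tick(6): ref=6.0000 raw=[7.5000 9.0000 5.4000]
After op 4 tick(1): ref=7.0000 raw=[8.7500 10.5000 6.3000]
After op 5 tick(1): ref=8.0000 raw=[10.0000 12.0000 7.2000]
Drift of clock 1 after op 5: 12.0000 - 8.0000 = 4.0000

Answer: 4.0000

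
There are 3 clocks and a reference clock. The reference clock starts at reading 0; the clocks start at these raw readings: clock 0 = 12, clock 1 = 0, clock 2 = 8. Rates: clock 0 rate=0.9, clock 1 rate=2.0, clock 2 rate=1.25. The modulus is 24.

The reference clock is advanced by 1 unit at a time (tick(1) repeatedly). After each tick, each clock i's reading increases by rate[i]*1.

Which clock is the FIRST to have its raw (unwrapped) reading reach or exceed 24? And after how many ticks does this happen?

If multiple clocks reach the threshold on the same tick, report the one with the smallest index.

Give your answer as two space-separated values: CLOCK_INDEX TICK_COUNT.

clock 0: start=12, rate=0.9, needs 24-12 = 12; ticks = ceil(12/0.9) = ceil(13.3333) = 14; reading at tick 14 = 12 + 0.9*14 = 24.6000
clock 1: start=0, rate=2.0, needs 24-0 = 24; ticks = ceil(24/2.0) = ceil(12.0000) = 12; reading at tick 12 = 0 + 2.0*12 = 24.0000
clock 2: start=8, rate=1.25, needs 24-8 = 16; ticks = ceil(16/1.25) = ceil(12.8000) = 13; reading at tick 13 = 8 + 1.25*13 = 24.2500
Minimum tick count = 12; winners = [1]; smallest index = 1

Answer: 1 12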